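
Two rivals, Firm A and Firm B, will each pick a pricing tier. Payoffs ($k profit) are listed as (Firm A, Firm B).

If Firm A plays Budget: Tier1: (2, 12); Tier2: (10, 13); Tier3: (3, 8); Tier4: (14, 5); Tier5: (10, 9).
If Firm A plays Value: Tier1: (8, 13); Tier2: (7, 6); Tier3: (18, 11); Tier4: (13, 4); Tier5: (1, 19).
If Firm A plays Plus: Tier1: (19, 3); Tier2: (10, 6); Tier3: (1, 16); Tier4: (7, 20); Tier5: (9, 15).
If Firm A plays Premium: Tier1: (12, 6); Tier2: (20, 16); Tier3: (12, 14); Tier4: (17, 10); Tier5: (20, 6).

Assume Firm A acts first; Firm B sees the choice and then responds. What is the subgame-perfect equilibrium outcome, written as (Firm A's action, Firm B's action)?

(Premium, Tier2)

Solve by backward induction (Firm A leads).
- Budget: BR = Tier2, leader payoff 10.
- Value: BR = Tier5, leader payoff 1.
- Plus: BR = Tier4, leader payoff 7.
- Premium: BR = Tier2, leader payoff 20.
Firm A's induced payoffs are 10, 1, 7, 20, so Firm A commits to Premium. Subgame-perfect outcome: (Premium, Tier2) with payoffs (20, 16).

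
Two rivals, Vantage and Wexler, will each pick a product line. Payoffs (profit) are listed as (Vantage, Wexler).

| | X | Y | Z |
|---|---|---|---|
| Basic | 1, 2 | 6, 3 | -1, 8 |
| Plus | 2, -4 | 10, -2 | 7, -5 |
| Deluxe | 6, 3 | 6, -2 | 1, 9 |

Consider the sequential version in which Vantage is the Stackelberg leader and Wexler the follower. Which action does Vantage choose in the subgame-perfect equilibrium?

Plus

Backward induction with Vantage moving first.
- Basic → Wexler plays Z (best of 2, 3, 8); Vantage gets -1.
- Plus → Wexler plays Y (best of -4, -2, -5); Vantage gets 10.
- Deluxe → Wexler plays Z (best of 3, -2, 9); Vantage gets 1.
Vantage's induced payoffs are -1, 10, 1, so Vantage commits to Plus. Subgame-perfect outcome: (Plus, Y) with payoffs (10, -2).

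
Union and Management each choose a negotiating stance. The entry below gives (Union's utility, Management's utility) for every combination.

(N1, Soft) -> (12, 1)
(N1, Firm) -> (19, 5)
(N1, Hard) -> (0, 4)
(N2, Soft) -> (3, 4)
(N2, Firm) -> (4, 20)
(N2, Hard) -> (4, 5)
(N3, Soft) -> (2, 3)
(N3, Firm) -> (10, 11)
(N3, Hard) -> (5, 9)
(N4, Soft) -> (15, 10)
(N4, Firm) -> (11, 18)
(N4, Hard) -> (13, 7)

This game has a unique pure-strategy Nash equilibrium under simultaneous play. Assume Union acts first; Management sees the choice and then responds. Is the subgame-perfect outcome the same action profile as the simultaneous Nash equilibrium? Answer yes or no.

Solve by backward induction (Union leads).
- N1: Management compares 1, 5, 4 and picks Firm; Union would get 19.
- N2: Management compares 4, 20, 5 and picks Firm; Union would get 4.
- N3: Management compares 3, 11, 9 and picks Firm; Union would get 10.
- N4: Management compares 10, 18, 7 and picks Firm; Union would get 11.
Maximizing over 19, 4, 10, 11, Union chooses N1. Subgame-perfect outcome: (N1, Firm) with payoffs (19, 5).
Now find the simultaneous Nash equilibrium.
Union's best replies: Soft→N4; Firm→N1; Hard→N4.
Management's best replies: N1→Firm; N2→Firm; N3→Firm; N4→Firm.
Only (N1, Firm) has each player best-responding; Nash payoffs (19, 5).
Sequential outcome (N1, Firm) coincides with the Nash profile (N1, Firm).

yes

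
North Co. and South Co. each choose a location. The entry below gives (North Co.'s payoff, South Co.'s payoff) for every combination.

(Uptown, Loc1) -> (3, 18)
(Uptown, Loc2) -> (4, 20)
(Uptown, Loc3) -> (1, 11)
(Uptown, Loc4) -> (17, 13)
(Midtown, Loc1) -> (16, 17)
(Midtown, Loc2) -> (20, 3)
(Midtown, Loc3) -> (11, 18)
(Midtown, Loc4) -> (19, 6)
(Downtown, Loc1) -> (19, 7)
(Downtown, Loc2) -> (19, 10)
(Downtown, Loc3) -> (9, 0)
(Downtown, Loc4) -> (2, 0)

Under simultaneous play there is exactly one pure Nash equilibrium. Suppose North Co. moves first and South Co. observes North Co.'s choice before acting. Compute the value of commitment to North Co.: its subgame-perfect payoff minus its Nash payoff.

8

South Co. best-responds to each possible North Co. move:
- Uptown → South Co. plays Loc2 (best of 18, 20, 11, 13); North Co. gets 4.
- Midtown → South Co. plays Loc3 (best of 17, 3, 18, 6); North Co. gets 11.
- Downtown → South Co. plays Loc2 (best of 7, 10, 0, 0); North Co. gets 19.
North Co.'s induced payoffs are 4, 11, 19, so North Co. commits to Downtown. Subgame-perfect outcome: (Downtown, Loc2) with payoffs (19, 10).
Now find the simultaneous Nash equilibrium.
North Co.'s best replies: Loc1→Downtown; Loc2→Midtown; Loc3→Midtown; Loc4→Midtown.
South Co.'s best replies: Uptown→Loc2; Midtown→Loc3; Downtown→Loc2.
Only (Midtown, Loc3) has each player best-responding; Nash payoffs (11, 18).
North Co.'s commitment gain: 19 − 11 = 8.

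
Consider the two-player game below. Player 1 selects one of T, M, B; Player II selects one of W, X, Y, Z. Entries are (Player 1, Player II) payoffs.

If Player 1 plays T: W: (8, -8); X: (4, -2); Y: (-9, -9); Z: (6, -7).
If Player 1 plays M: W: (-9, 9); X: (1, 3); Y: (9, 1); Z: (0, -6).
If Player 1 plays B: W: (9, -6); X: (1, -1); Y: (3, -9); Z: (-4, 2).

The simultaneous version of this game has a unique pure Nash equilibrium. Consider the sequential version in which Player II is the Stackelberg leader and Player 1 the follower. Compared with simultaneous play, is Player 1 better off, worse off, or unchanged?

better off

Solve by backward induction (Player II leads).
- W: BR = B, leader payoff -6.
- X: BR = T, leader payoff -2.
- Y: BR = M, leader payoff 1.
- Z: BR = T, leader payoff -7.
Player II's induced payoffs are -6, -2, 1, -7, so Player II commits to Y. Subgame-perfect outcome: (M, Y) with payoffs (9, 1).
Now find the simultaneous Nash equilibrium.
Player 1's best replies: W→B; X→T; Y→M; Z→T.
Player II's best replies: T→X; M→W; B→Z.
The unique mutual best reply is (T, X), giving (4, -2).
Player 1 earns 9 sequentially versus 4 at the Nash outcome: better off.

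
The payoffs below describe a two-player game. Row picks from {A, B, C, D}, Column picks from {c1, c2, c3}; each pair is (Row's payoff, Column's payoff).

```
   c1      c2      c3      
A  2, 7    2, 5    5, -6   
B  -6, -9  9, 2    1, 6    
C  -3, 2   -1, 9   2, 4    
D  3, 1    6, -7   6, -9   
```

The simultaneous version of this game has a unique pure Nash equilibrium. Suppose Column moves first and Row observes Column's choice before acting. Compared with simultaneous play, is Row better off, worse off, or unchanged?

better off

Solve by backward induction (Column leads).
- c1: BR = D, leader payoff 1.
- c2: BR = B, leader payoff 2.
- c3: BR = D, leader payoff -9.
Column's induced payoffs are 1, 2, -9, so Column commits to c2. Subgame-perfect outcome: (B, c2) with payoffs (9, 2).
Now find the simultaneous Nash equilibrium.
Row's best replies: c1→D; c2→B; c3→D.
Column's best replies: A→c1; B→c3; C→c2; D→c1.
The unique mutual best reply is (D, c1), giving (3, 1).
Row earns 9 sequentially versus 3 at the Nash outcome: better off.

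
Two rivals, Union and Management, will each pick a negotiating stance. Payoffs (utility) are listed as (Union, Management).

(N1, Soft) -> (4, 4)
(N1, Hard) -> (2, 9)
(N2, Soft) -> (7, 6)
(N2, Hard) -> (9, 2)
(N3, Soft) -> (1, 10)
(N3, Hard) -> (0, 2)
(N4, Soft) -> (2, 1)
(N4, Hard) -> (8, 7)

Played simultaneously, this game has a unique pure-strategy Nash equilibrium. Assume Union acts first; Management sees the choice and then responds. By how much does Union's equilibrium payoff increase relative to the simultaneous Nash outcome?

Backward induction with Union moving first.
- N1: BR = Hard, leader payoff 2.
- N2: BR = Soft, leader payoff 7.
- N3: BR = Soft, leader payoff 1.
- N4: BR = Hard, leader payoff 8.
Maximizing over 2, 7, 1, 8, Union chooses N4. Subgame-perfect outcome: (N4, Hard) with payoffs (8, 7).
For the simultaneous game, intersect best replies.
Union's best replies: Soft→N2; Hard→N2.
Management's best replies: N1→Hard; N2→Soft; N3→Soft; N4→Hard.
Only (N2, Soft) has each player best-responding; Nash payoffs (7, 6).
Union's commitment gain: 8 − 7 = 1.

1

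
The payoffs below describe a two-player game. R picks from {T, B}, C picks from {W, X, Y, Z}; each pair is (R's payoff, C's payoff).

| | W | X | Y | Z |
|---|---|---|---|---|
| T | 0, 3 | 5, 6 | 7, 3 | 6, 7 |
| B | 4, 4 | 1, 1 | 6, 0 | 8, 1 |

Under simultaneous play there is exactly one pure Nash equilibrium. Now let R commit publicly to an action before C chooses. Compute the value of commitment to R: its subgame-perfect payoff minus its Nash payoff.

2

C best-responds to each possible R move:
- T: BR = Z, leader payoff 6.
- B: BR = W, leader payoff 4.
Maximizing over 6, 4, R chooses T. Subgame-perfect outcome: (T, Z) with payoffs (6, 7).
Now find the simultaneous Nash equilibrium.
R's best replies: W→B; X→T; Y→T; Z→B.
C's best replies: T→Z; B→W.
Only (B, W) has each player best-responding; Nash payoffs (4, 4).
R's commitment gain: 6 − 4 = 2.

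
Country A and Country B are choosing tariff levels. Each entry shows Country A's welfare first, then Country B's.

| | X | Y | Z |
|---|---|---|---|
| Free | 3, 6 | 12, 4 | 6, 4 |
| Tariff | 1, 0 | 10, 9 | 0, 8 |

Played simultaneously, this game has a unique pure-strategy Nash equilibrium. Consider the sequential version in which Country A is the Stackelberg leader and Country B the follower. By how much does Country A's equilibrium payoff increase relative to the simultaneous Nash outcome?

7

Country B best-responds to each possible Country A move:
- Free: Country B compares 6, 4, 4 and picks X; Country A would get 3.
- Tariff: Country B compares 0, 9, 8 and picks Y; Country A would get 10.
Maximizing over 3, 10, Country A chooses Tariff. Subgame-perfect outcome: (Tariff, Y) with payoffs (10, 9).
For the simultaneous game, intersect best replies.
Country A's best replies: X→Free; Y→Free; Z→Free.
Country B's best replies: Free→X; Tariff→Y.
The unique mutual best reply is (Free, X), giving (3, 6).
Country A's commitment gain: 10 − 3 = 7.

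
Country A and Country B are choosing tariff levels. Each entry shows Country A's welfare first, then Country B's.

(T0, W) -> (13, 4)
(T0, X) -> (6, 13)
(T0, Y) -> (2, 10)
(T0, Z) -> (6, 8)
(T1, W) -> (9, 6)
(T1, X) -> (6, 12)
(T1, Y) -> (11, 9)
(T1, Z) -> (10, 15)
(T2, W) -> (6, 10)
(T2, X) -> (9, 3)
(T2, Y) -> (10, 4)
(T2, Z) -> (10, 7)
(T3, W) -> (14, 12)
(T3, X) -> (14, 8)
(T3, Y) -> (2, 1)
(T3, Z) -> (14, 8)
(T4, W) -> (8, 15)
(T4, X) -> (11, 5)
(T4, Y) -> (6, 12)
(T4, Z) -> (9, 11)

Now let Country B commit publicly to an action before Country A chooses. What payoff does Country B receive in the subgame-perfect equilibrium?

Solve by backward induction (Country B leads).
- W: BR = T3, leader payoff 12.
- X: BR = T3, leader payoff 8.
- Y: BR = T1, leader payoff 9.
- Z: BR = T3, leader payoff 8.
Country B's induced payoffs are 12, 8, 9, 8, so Country B commits to W. Subgame-perfect outcome: (T3, W) with payoffs (14, 12).

12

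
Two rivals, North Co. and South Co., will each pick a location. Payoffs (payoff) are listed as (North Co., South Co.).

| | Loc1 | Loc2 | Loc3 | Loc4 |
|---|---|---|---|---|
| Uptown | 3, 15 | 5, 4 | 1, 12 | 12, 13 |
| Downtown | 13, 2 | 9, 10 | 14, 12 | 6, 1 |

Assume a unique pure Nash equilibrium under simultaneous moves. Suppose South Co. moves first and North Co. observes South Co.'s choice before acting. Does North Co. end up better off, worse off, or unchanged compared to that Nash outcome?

worse off

Work backward from North Co.'s decision.
- Loc1 → North Co. plays Downtown (best of 3, 13); South Co. gets 2.
- Loc2 → North Co. plays Downtown (best of 5, 9); South Co. gets 10.
- Loc3 → North Co. plays Downtown (best of 1, 14); South Co. gets 12.
- Loc4 → North Co. plays Uptown (best of 12, 6); South Co. gets 13.
Maximizing over 2, 10, 12, 13, South Co. chooses Loc4. Subgame-perfect outcome: (Uptown, Loc4) with payoffs (12, 13).
For the simultaneous game, intersect best replies.
North Co.'s best replies: Loc1→Downtown; Loc2→Downtown; Loc3→Downtown; Loc4→Uptown.
South Co.'s best replies: Uptown→Loc1; Downtown→Loc3.
Only (Downtown, Loc3) has each player best-responding; Nash payoffs (14, 12).
North Co. earns 12 sequentially versus 14 at the Nash outcome: worse off.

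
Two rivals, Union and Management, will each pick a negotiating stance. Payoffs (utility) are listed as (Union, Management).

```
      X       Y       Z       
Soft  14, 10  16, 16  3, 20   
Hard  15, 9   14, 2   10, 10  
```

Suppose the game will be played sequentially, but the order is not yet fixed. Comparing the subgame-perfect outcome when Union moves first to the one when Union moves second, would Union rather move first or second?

If Union leads: Management's best replies are Soft→Z, Hard→Z; Union's induced payoffs 3, 10; outcome (Hard, Z), payoffs (10, 10).
If Management leads: Union's best replies are X→Hard, Y→Soft, Z→Hard; Management's induced payoffs 9, 16, 10; outcome (Soft, Y), payoffs (16, 16).
Union gets 10 moving first and 16 moving second, so Union prefers to move second.

second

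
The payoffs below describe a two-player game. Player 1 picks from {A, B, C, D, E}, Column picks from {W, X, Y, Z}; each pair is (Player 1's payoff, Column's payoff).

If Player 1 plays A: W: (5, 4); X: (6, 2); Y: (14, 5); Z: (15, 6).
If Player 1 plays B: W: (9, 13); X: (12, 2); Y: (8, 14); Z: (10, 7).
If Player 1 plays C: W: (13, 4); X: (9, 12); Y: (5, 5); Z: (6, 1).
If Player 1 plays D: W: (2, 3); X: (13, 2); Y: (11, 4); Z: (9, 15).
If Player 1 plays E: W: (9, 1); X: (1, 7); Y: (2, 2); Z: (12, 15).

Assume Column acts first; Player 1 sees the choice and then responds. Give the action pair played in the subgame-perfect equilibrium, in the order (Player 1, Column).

(A, Z)

Solve by backward induction (Column leads).
- W: BR = C, leader payoff 4.
- X: BR = D, leader payoff 2.
- Y: BR = A, leader payoff 5.
- Z: BR = A, leader payoff 6.
Maximizing over 4, 2, 5, 6, Column chooses Z. Subgame-perfect outcome: (A, Z) with payoffs (15, 6).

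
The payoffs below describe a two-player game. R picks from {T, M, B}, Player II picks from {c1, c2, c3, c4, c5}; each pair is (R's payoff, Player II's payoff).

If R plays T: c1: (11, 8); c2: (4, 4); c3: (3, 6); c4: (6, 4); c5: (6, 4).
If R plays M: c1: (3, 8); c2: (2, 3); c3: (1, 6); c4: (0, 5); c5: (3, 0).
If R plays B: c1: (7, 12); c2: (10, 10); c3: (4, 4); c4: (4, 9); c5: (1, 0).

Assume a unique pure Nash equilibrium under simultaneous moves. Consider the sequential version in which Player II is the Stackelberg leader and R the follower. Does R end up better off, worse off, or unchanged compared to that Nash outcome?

Work backward from R's decision.
- c1: BR = T, leader payoff 8.
- c2: BR = B, leader payoff 10.
- c3: BR = B, leader payoff 4.
- c4: BR = T, leader payoff 4.
- c5: BR = T, leader payoff 4.
Maximizing over 8, 10, 4, 4, 4, Player II chooses c2. Subgame-perfect outcome: (B, c2) with payoffs (10, 10).
Now find the simultaneous Nash equilibrium.
R's best replies: c1→T; c2→B; c3→B; c4→T; c5→T.
Player II's best replies: T→c1; M→c1; B→c1.
The unique mutual best reply is (T, c1), giving (11, 8).
R earns 10 sequentially versus 11 at the Nash outcome: worse off.

worse off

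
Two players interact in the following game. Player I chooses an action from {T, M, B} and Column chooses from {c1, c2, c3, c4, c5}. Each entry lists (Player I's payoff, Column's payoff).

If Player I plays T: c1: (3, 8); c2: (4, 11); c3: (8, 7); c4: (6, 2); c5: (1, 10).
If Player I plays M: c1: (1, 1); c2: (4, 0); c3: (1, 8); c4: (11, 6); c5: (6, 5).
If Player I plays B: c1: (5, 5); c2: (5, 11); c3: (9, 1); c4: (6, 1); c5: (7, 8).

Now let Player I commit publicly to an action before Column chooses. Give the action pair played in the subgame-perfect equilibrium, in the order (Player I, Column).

Work backward from Column's decision.
- T: Column compares 8, 11, 7, 2, 10 and picks c2; Player I would get 4.
- M: Column compares 1, 0, 8, 6, 5 and picks c3; Player I would get 1.
- B: Column compares 5, 11, 1, 1, 8 and picks c2; Player I would get 5.
Player I's induced payoffs are 4, 1, 5, so Player I commits to B. Subgame-perfect outcome: (B, c2) with payoffs (5, 11).

(B, c2)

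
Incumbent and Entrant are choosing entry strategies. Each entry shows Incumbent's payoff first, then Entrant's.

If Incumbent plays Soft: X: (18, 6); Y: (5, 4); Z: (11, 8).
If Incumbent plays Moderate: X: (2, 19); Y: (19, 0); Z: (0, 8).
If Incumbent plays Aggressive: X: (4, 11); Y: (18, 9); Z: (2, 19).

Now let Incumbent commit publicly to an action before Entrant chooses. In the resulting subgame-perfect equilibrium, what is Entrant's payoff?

8

Entrant best-responds to each possible Incumbent move:
- Soft → Entrant plays Z (best of 6, 4, 8); Incumbent gets 11.
- Moderate → Entrant plays X (best of 19, 0, 8); Incumbent gets 2.
- Aggressive → Entrant plays Z (best of 11, 9, 19); Incumbent gets 2.
Maximizing over 11, 2, 2, Incumbent chooses Soft. Subgame-perfect outcome: (Soft, Z) with payoffs (11, 8).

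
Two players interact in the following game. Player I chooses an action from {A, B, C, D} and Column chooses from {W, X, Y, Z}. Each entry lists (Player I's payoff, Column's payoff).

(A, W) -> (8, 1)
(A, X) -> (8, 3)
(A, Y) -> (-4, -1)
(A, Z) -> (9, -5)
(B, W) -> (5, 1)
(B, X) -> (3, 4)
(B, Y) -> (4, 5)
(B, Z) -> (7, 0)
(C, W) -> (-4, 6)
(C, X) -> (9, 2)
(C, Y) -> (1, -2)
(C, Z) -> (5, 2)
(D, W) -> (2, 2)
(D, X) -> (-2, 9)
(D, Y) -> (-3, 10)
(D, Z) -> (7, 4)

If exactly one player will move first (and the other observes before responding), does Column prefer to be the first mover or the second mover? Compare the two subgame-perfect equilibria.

first

If Player I leads: Column's best replies are A→X, B→Y, C→W, D→Y; Player I's induced payoffs 8, 4, -4, -3; outcome (A, X), payoffs (8, 3).
If Column leads: Player I's best replies are W→A, X→C, Y→B, Z→A; Column's induced payoffs 1, 2, 5, -5; outcome (B, Y), payoffs (4, 5).
Column gets 5 moving first and 3 moving second, so Column prefers to move first.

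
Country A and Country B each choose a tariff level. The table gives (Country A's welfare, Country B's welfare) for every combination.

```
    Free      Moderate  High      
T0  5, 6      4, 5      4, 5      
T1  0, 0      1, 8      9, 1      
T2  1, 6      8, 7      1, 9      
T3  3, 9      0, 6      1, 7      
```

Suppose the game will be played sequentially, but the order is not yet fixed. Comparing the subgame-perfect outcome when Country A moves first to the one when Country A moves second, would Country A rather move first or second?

If Country A leads: Country B's best replies are T0→Free, T1→Moderate, T2→High, T3→Free; Country A's induced payoffs 5, 1, 1, 3; outcome (T0, Free), payoffs (5, 6).
If Country B leads: Country A's best replies are Free→T0, Moderate→T2, High→T1; Country B's induced payoffs 6, 7, 1; outcome (T2, Moderate), payoffs (8, 7).
Country A gets 5 moving first and 8 moving second, so Country A prefers to move second.

second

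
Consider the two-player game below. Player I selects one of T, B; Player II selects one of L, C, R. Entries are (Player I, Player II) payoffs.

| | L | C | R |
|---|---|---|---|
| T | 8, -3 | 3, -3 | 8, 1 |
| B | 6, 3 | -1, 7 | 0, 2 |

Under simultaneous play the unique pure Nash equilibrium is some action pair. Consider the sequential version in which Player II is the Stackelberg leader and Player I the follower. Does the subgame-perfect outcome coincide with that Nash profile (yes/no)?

Solve by backward induction (Player II leads).
- L: Player I compares 8, 6 and picks T; Player II would get -3.
- C: Player I compares 3, -1 and picks T; Player II would get -3.
- R: Player I compares 8, 0 and picks T; Player II would get 1.
Among -3, -3, 1, the best is 1 at R. Subgame-perfect outcome: (T, R) with payoffs (8, 1).
Under simultaneous play:
Player I's best replies: L→T; C→T; R→T.
Player II's best replies: T→R; B→C.
Only (T, R) has each player best-responding; Nash payoffs (8, 1).
Sequential outcome (T, R) coincides with the Nash profile (T, R).

yes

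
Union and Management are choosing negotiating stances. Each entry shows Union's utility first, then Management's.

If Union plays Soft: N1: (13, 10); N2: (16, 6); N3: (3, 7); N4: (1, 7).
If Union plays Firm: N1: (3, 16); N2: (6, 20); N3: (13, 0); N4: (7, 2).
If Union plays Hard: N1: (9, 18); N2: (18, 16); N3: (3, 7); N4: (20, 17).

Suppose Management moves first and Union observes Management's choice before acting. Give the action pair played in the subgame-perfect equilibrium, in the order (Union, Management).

Backward induction with Management moving first.
- N1: Union compares 13, 3, 9 and picks Soft; Management would get 10.
- N2: Union compares 16, 6, 18 and picks Hard; Management would get 16.
- N3: Union compares 3, 13, 3 and picks Firm; Management would get 0.
- N4: Union compares 1, 7, 20 and picks Hard; Management would get 17.
Among 10, 16, 0, 17, the best is 17 at N4. Subgame-perfect outcome: (Hard, N4) with payoffs (20, 17).

(Hard, N4)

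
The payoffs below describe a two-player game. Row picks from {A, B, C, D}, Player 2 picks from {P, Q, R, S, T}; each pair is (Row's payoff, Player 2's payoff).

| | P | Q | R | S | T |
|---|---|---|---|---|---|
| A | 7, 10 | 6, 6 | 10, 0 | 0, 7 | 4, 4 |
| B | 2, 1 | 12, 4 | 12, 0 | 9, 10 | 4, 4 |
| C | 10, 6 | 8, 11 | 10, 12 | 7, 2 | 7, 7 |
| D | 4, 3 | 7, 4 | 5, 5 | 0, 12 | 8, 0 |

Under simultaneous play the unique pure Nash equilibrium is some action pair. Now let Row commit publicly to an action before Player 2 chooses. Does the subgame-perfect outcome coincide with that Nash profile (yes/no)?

no

Player 2 best-responds to each possible Row move:
- A → Player 2 plays P (best of 10, 6, 0, 7, 4); Row gets 7.
- B → Player 2 plays S (best of 1, 4, 0, 10, 4); Row gets 9.
- C → Player 2 plays R (best of 6, 11, 12, 2, 7); Row gets 10.
- D → Player 2 plays S (best of 3, 4, 5, 12, 0); Row gets 0.
Row's induced payoffs are 7, 9, 10, 0, so Row commits to C. Subgame-perfect outcome: (C, R) with payoffs (10, 12).
Now find the simultaneous Nash equilibrium.
Row's best replies: P→C; Q→B; R→B; S→B; T→D.
Player 2's best replies: A→P; B→S; C→R; D→S.
The unique mutual best reply is (B, S), giving (9, 10).
Sequential outcome (C, R) differs from the Nash profile (B, S).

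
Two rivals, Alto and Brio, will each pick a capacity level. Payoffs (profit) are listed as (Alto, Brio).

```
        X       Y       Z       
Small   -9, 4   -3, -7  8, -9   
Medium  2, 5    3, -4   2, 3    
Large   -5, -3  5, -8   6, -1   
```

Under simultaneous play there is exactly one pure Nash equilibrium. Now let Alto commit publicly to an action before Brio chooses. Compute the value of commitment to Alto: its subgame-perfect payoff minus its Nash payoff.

4

Work backward from Brio's decision.
- Small → Brio plays X (best of 4, -7, -9); Alto gets -9.
- Medium → Brio plays X (best of 5, -4, 3); Alto gets 2.
- Large → Brio plays Z (best of -3, -8, -1); Alto gets 6.
Maximizing over -9, 2, 6, Alto chooses Large. Subgame-perfect outcome: (Large, Z) with payoffs (6, -1).
Under simultaneous play:
Alto's best replies: X→Medium; Y→Large; Z→Small.
Brio's best replies: Small→X; Medium→X; Large→Z.
The unique mutual best reply is (Medium, X), giving (2, 5).
Alto's commitment gain: 6 − 2 = 4.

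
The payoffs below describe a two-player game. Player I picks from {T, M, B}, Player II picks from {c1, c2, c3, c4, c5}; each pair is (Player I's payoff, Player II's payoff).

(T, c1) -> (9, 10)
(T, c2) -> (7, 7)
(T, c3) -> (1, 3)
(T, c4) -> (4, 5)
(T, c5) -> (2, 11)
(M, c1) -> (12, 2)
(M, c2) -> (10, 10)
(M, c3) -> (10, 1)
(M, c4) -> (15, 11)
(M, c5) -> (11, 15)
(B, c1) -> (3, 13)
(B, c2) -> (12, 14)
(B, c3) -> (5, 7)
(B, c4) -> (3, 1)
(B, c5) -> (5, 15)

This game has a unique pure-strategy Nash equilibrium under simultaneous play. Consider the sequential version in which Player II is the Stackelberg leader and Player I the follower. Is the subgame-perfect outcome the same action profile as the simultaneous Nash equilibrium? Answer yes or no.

yes

Backward induction with Player II moving first.
- c1: BR = M, leader payoff 2.
- c2: BR = B, leader payoff 14.
- c3: BR = M, leader payoff 1.
- c4: BR = M, leader payoff 11.
- c5: BR = M, leader payoff 15.
Maximizing over 2, 14, 1, 11, 15, Player II chooses c5. Subgame-perfect outcome: (M, c5) with payoffs (11, 15).
For the simultaneous game, intersect best replies.
Player I's best replies: c1→M; c2→B; c3→M; c4→M; c5→M.
Player II's best replies: T→c5; M→c5; B→c5.
Only (M, c5) has each player best-responding; Nash payoffs (11, 15).
Sequential outcome (M, c5) coincides with the Nash profile (M, c5).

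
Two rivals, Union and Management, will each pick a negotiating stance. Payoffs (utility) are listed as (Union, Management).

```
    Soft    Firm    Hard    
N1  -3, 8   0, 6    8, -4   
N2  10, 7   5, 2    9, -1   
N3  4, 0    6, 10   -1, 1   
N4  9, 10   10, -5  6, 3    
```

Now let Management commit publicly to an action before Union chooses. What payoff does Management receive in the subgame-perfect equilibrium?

Solve by backward induction (Management leads).
- Soft: Union compares -3, 10, 4, 9 and picks N2; Management would get 7.
- Firm: Union compares 0, 5, 6, 10 and picks N4; Management would get -5.
- Hard: Union compares 8, 9, -1, 6 and picks N2; Management would get -1.
Maximizing over 7, -5, -1, Management chooses Soft. Subgame-perfect outcome: (N2, Soft) with payoffs (10, 7).

7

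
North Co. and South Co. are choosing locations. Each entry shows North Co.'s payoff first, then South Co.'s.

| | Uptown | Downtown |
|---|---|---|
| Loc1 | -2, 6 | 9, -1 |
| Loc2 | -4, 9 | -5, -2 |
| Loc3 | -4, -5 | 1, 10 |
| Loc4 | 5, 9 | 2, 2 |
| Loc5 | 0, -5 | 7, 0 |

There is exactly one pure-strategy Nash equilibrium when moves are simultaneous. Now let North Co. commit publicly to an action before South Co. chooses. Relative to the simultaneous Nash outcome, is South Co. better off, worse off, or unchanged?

Solve by backward induction (North Co. leads).
- Loc1 → South Co. plays Uptown (best of 6, -1); North Co. gets -2.
- Loc2 → South Co. plays Uptown (best of 9, -2); North Co. gets -4.
- Loc3 → South Co. plays Downtown (best of -5, 10); North Co. gets 1.
- Loc4 → South Co. plays Uptown (best of 9, 2); North Co. gets 5.
- Loc5 → South Co. plays Downtown (best of -5, 0); North Co. gets 7.
North Co.'s induced payoffs are -2, -4, 1, 5, 7, so North Co. commits to Loc5. Subgame-perfect outcome: (Loc5, Downtown) with payoffs (7, 0).
For the simultaneous game, intersect best replies.
North Co.'s best replies: Uptown→Loc4; Downtown→Loc1.
South Co.'s best replies: Loc1→Uptown; Loc2→Uptown; Loc3→Downtown; Loc4→Uptown; Loc5→Downtown.
Only (Loc4, Uptown) has each player best-responding; Nash payoffs (5, 9).
South Co. earns 0 sequentially versus 9 at the Nash outcome: worse off.

worse off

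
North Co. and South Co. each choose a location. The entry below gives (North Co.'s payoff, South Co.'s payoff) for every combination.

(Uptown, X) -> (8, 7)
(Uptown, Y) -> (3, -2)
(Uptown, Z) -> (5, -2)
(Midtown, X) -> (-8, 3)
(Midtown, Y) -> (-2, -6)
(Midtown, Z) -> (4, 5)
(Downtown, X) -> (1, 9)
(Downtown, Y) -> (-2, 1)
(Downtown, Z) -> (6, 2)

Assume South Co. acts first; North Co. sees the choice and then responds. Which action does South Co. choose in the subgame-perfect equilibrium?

X

North Co. best-responds to each possible South Co. move:
- X → North Co. plays Uptown (best of 8, -8, 1); South Co. gets 7.
- Y → North Co. plays Uptown (best of 3, -2, -2); South Co. gets -2.
- Z → North Co. plays Downtown (best of 5, 4, 6); South Co. gets 2.
Maximizing over 7, -2, 2, South Co. chooses X. Subgame-perfect outcome: (Uptown, X) with payoffs (8, 7).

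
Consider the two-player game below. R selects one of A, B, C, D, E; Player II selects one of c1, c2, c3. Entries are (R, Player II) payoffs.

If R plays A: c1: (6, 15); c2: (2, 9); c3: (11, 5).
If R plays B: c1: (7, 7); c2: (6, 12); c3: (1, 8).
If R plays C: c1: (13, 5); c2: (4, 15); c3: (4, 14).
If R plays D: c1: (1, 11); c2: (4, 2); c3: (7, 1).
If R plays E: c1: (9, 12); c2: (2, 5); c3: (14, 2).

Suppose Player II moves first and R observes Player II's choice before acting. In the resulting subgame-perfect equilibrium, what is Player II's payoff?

R best-responds to each possible Player II move:
- c1: BR = C, leader payoff 5.
- c2: BR = B, leader payoff 12.
- c3: BR = E, leader payoff 2.
Player II's induced payoffs are 5, 12, 2, so Player II commits to c2. Subgame-perfect outcome: (B, c2) with payoffs (6, 12).

12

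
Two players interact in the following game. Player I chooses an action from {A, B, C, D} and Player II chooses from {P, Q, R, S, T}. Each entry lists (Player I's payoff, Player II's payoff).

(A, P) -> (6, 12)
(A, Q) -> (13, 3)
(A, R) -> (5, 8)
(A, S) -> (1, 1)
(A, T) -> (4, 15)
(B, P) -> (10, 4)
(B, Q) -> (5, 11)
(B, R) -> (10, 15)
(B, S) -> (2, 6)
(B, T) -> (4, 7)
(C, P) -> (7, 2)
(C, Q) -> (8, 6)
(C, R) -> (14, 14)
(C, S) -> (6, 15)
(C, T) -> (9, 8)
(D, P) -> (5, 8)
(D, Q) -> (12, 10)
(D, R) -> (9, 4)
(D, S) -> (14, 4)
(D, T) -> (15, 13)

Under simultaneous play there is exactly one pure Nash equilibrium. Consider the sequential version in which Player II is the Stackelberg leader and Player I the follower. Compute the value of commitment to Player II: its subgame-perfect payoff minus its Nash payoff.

Solve by backward induction (Player II leads).
- P: Player I compares 6, 10, 7, 5 and picks B; Player II would get 4.
- Q: Player I compares 13, 5, 8, 12 and picks A; Player II would get 3.
- R: Player I compares 5, 10, 14, 9 and picks C; Player II would get 14.
- S: Player I compares 1, 2, 6, 14 and picks D; Player II would get 4.
- T: Player I compares 4, 4, 9, 15 and picks D; Player II would get 13.
Player II's induced payoffs are 4, 3, 14, 4, 13, so Player II commits to R. Subgame-perfect outcome: (C, R) with payoffs (14, 14).
Under simultaneous play:
Player I's best replies: P→B; Q→A; R→C; S→D; T→D.
Player II's best replies: A→T; B→R; C→S; D→T.
Only (D, T) has each player best-responding; Nash payoffs (15, 13).
Player II's commitment gain: 14 − 13 = 1.

1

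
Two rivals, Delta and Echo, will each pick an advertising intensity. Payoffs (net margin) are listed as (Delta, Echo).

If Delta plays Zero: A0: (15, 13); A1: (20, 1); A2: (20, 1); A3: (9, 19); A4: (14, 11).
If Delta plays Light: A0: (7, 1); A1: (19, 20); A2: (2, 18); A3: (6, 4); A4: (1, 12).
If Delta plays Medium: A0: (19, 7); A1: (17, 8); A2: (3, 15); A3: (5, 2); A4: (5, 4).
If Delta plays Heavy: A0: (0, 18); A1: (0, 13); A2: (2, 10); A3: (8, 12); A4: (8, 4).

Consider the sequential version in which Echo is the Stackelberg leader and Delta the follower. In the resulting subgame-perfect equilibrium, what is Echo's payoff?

19

Backward induction with Echo moving first.
- A0: Delta compares 15, 7, 19, 0 and picks Medium; Echo would get 7.
- A1: Delta compares 20, 19, 17, 0 and picks Zero; Echo would get 1.
- A2: Delta compares 20, 2, 3, 2 and picks Zero; Echo would get 1.
- A3: Delta compares 9, 6, 5, 8 and picks Zero; Echo would get 19.
- A4: Delta compares 14, 1, 5, 8 and picks Zero; Echo would get 11.
Echo's induced payoffs are 7, 1, 1, 19, 11, so Echo commits to A3. Subgame-perfect outcome: (Zero, A3) with payoffs (9, 19).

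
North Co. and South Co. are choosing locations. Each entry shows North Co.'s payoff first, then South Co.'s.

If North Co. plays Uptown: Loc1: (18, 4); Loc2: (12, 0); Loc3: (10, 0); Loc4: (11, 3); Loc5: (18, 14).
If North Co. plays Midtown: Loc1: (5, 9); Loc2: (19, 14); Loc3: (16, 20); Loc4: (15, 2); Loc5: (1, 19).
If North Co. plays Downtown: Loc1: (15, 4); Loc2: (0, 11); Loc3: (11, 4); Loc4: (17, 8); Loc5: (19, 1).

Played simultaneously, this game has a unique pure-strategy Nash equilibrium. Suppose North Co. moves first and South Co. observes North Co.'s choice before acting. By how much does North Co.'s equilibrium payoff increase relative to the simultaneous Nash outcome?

Work backward from South Co.'s decision.
- Uptown: South Co. compares 4, 0, 0, 3, 14 and picks Loc5; North Co. would get 18.
- Midtown: South Co. compares 9, 14, 20, 2, 19 and picks Loc3; North Co. would get 16.
- Downtown: South Co. compares 4, 11, 4, 8, 1 and picks Loc2; North Co. would get 0.
North Co.'s induced payoffs are 18, 16, 0, so North Co. commits to Uptown. Subgame-perfect outcome: (Uptown, Loc5) with payoffs (18, 14).
Now find the simultaneous Nash equilibrium.
North Co.'s best replies: Loc1→Uptown; Loc2→Midtown; Loc3→Midtown; Loc4→Downtown; Loc5→Downtown.
South Co.'s best replies: Uptown→Loc5; Midtown→Loc3; Downtown→Loc2.
The unique mutual best reply is (Midtown, Loc3), giving (16, 20).
North Co.'s commitment gain: 18 − 16 = 2.

2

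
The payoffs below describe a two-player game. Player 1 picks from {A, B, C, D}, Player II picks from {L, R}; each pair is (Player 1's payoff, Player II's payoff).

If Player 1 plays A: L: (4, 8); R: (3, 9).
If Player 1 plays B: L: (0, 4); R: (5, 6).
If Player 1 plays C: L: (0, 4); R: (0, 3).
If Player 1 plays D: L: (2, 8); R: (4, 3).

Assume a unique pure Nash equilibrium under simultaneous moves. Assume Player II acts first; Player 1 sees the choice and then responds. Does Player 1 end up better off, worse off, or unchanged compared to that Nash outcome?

worse off

Backward induction with Player II moving first.
- L → Player 1 plays A (best of 4, 0, 0, 2); Player II gets 8.
- R → Player 1 plays B (best of 3, 5, 0, 4); Player II gets 6.
Maximizing over 8, 6, Player II chooses L. Subgame-perfect outcome: (A, L) with payoffs (4, 8).
Now find the simultaneous Nash equilibrium.
Player 1's best replies: L→A; R→B.
Player II's best replies: A→R; B→R; C→L; D→L.
Only (B, R) has each player best-responding; Nash payoffs (5, 6).
Player 1 earns 4 sequentially versus 5 at the Nash outcome: worse off.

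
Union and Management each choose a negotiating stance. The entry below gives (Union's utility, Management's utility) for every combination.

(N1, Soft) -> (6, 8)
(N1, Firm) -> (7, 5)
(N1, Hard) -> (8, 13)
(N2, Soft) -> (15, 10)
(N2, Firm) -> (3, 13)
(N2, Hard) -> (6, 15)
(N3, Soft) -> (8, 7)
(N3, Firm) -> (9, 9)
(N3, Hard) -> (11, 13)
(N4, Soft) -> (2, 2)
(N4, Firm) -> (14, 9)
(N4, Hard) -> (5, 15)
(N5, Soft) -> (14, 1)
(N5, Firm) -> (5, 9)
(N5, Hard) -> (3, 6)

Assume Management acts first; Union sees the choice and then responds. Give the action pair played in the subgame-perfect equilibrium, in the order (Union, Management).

Solve by backward induction (Management leads).
- Soft: Union compares 6, 15, 8, 2, 14 and picks N2; Management would get 10.
- Firm: Union compares 7, 3, 9, 14, 5 and picks N4; Management would get 9.
- Hard: Union compares 8, 6, 11, 5, 3 and picks N3; Management would get 13.
Maximizing over 10, 9, 13, Management chooses Hard. Subgame-perfect outcome: (N3, Hard) with payoffs (11, 13).

(N3, Hard)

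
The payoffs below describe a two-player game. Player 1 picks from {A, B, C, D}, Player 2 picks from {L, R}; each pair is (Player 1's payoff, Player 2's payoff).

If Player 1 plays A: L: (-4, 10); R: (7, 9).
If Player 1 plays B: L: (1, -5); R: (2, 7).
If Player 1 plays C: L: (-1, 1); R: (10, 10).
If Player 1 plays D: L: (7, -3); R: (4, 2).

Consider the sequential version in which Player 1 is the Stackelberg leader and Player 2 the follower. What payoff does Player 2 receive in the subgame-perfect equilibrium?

Solve by backward induction (Player 1 leads).
- A → Player 2 plays L (best of 10, 9); Player 1 gets -4.
- B → Player 2 plays R (best of -5, 7); Player 1 gets 2.
- C → Player 2 plays R (best of 1, 10); Player 1 gets 10.
- D → Player 2 plays R (best of -3, 2); Player 1 gets 4.
Among -4, 2, 10, 4, the best is 10 at C. Subgame-perfect outcome: (C, R) with payoffs (10, 10).

10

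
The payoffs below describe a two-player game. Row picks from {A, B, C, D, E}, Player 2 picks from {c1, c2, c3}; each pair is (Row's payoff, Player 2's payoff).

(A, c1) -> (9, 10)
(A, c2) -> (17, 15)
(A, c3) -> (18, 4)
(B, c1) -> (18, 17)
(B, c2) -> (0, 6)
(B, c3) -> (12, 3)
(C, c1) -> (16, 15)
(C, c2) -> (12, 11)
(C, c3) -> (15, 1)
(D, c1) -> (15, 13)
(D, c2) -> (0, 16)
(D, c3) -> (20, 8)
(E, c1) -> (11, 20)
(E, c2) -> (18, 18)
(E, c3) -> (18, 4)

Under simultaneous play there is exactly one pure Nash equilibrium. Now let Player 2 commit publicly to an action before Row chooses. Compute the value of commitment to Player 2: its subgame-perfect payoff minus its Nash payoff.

1

Work backward from Row's decision.
- c1: Row compares 9, 18, 16, 15, 11 and picks B; Player 2 would get 17.
- c2: Row compares 17, 0, 12, 0, 18 and picks E; Player 2 would get 18.
- c3: Row compares 18, 12, 15, 20, 18 and picks D; Player 2 would get 8.
Among 17, 18, 8, the best is 18 at c2. Subgame-perfect outcome: (E, c2) with payoffs (18, 18).
Under simultaneous play:
Row's best replies: c1→B; c2→E; c3→D.
Player 2's best replies: A→c2; B→c1; C→c1; D→c2; E→c1.
The unique mutual best reply is (B, c1), giving (18, 17).
Player 2's commitment gain: 18 − 17 = 1.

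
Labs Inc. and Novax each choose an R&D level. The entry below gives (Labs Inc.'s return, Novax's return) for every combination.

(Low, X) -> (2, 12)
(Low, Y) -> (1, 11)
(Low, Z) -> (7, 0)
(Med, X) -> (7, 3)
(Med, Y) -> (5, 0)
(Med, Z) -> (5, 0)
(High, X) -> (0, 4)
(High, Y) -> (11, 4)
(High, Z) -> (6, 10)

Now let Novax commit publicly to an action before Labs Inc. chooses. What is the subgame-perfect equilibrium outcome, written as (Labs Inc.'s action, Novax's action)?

(High, Y)

Work backward from Labs Inc.'s decision.
- X: Labs Inc. compares 2, 7, 0 and picks Med; Novax would get 3.
- Y: Labs Inc. compares 1, 5, 11 and picks High; Novax would get 4.
- Z: Labs Inc. compares 7, 5, 6 and picks Low; Novax would get 0.
Among 3, 4, 0, the best is 4 at Y. Subgame-perfect outcome: (High, Y) with payoffs (11, 4).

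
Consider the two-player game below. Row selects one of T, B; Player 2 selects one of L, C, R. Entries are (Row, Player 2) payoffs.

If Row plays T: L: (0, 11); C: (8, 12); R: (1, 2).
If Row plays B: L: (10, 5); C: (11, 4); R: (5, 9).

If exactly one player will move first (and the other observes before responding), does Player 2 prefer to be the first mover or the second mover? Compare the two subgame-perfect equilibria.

second

If Row leads: Player 2's best replies are T→C, B→R; Row's induced payoffs 8, 5; outcome (T, C), payoffs (8, 12).
If Player 2 leads: Row's best replies are L→B, C→B, R→B; Player 2's induced payoffs 5, 4, 9; outcome (B, R), payoffs (5, 9).
Player 2 gets 9 moving first and 12 moving second, so Player 2 prefers to move second.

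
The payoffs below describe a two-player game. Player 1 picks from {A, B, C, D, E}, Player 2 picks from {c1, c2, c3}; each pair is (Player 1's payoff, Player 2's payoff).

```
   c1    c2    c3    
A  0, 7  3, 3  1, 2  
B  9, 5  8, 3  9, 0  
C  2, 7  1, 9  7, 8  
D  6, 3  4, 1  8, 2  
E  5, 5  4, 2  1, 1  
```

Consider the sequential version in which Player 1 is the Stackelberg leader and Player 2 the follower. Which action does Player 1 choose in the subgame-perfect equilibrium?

B

Solve by backward induction (Player 1 leads).
- A: Player 2 compares 7, 3, 2 and picks c1; Player 1 would get 0.
- B: Player 2 compares 5, 3, 0 and picks c1; Player 1 would get 9.
- C: Player 2 compares 7, 9, 8 and picks c2; Player 1 would get 1.
- D: Player 2 compares 3, 1, 2 and picks c1; Player 1 would get 6.
- E: Player 2 compares 5, 2, 1 and picks c1; Player 1 would get 5.
Among 0, 9, 1, 6, 5, the best is 9 at B. Subgame-perfect outcome: (B, c1) with payoffs (9, 5).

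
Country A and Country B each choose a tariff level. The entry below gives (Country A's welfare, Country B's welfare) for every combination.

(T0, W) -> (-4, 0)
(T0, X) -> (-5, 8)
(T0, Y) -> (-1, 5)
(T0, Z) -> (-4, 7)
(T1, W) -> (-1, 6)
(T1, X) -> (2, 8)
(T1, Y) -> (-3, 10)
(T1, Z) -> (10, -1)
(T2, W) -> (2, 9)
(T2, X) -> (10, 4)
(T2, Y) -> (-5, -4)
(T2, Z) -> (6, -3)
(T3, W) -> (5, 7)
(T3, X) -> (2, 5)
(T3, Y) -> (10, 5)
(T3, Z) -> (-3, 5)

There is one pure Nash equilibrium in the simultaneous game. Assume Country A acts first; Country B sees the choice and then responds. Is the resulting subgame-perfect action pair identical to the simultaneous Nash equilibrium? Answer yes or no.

Work backward from Country B's decision.
- T0 → Country B plays X (best of 0, 8, 5, 7); Country A gets -5.
- T1 → Country B plays Y (best of 6, 8, 10, -1); Country A gets -3.
- T2 → Country B plays W (best of 9, 4, -4, -3); Country A gets 2.
- T3 → Country B plays W (best of 7, 5, 5, 5); Country A gets 5.
Country A's induced payoffs are -5, -3, 2, 5, so Country A commits to T3. Subgame-perfect outcome: (T3, W) with payoffs (5, 7).
Under simultaneous play:
Country A's best replies: W→T3; X→T2; Y→T3; Z→T1.
Country B's best replies: T0→X; T1→Y; T2→W; T3→W.
Only (T3, W) has each player best-responding; Nash payoffs (5, 7).
Sequential outcome (T3, W) coincides with the Nash profile (T3, W).

yes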